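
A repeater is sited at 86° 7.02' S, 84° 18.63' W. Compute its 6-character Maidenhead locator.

EA73uv

Add 180° to longitude and 90° to latitude: 95.6895, 3.8830.
Field: lon ⌊95.6895/20⌋ = 4 → E; lat ⌊3.8830/10⌋ = 0 → A.
Square: lon ⌊15.6895/2⌋ = 7; lat ⌊3.8830/1⌋ = 3.
Subsquare: lon ⌊1.6895/0.0833333⌋ = 20 → u; lat ⌊0.8830/0.0416667⌋ = 21 → v.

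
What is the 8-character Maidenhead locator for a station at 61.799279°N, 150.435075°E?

QP51ft21

Add 180° to longitude and 90° to latitude: 330.43507, 151.79928.
Field: 330.43507/20 → 16 → Q, 151.79928/10 → 15 → P; chars QP.
Square: 10.43507/2 → 5, 1.79928/1 → 1; chars 51.
Subsquare: 0.43507/0.0833333 → 5 → f, 0.79928/0.0416667 → 19 → t; chars ft.
Extended square: 0.01841/0.00833333 → 2, 0.00761/0.00416667 → 1; chars 21.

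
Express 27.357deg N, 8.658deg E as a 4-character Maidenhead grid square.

Add 180° to longitude and 90° to latitude: 188.66, 117.36.
Field (20°×10°, letters A–R): lon ⌊188.66/20⌋ = 9 → J; lat ⌊117.36/10⌋ = 11 → L.
Square (2°×1°, digits 0–9): lon ⌊8.66/2⌋ = 4; lat ⌊7.36/1⌋ = 7.

JL47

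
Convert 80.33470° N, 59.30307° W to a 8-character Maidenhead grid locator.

GR00ii30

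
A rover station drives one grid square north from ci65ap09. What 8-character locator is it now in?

Latitude extended square 9; +1 → 10, wraps to 0, carry into subsquare.
Latitude subsquare p = 15; +1 → 16 = q.
The longitude characters are unchanged.

CI65aq00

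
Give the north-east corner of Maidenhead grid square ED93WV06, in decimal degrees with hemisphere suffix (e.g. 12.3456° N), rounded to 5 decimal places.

56.09583° S, 80.15833° W

Field E=4, D=3: +4·20° lon, +3·10° lat → SW at lon -100°, lat -60°.
Square 9, 3: +9·2° lon, +3·1° lat → SW at lon -82°, lat -57°.
Subsquare w=22, v=21: +22·0.0833333° lon, +21·0.0416667° lat → SW at lon -80.1667°, lat -56.125°.
Extended square 0, 6: +0·0.00833333° lon, +6·0.00416667° lat → SW at lon -80.1667°, lat -56.1°.
Cell spans 0.00833333° lon × 0.00416667° lat. NE corner is SW corner plus one full cell.
latitude 56.09583° S, longitude 80.15833° W.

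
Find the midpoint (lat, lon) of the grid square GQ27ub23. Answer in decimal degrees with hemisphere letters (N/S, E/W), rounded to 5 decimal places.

Field G=6, Q=16: +6·20° lon, +16·10° lat → SW at lon -60°, lat 70°.
Square 2, 7: +2·2° lon, +7·1° lat → SW at lon -56°, lat 77°.
Subsquare u=20, b=1: +20·0.0833333° lon, +1·0.0416667° lat → SW at lon -54.3333°, lat 77.0417°.
Extended square 2, 3: +2·0.00833333° lon, +3·0.00416667° lat → SW at lon -54.3167°, lat 77.0542°.
Cell spans 0.00833333° lon × 0.00416667° lat. Centre is SW corner plus half of each.
latitude 77.05625° N, longitude 54.31250° W.

77.05625° N, 54.31250° W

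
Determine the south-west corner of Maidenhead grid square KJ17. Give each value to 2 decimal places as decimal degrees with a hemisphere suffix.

Field K=10, J=9: +10·20° lon, +9·10° lat → SW at lon 20°, lat 0°.
Square 1, 7: +1·2° lon, +7·1° lat → SW at lon 22°, lat 7°.
latitude 7.00° N, longitude 22.00° E.

7.00° N, 22.00° E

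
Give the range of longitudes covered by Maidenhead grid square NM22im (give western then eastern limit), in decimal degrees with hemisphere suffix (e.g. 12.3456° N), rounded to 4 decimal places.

Field N=13, M=12: +13·20° lon, +12·10° lat → SW at lon 80°, lat 30°.
Square 2, 2: +2·2° lon, +2·1° lat → SW at lon 84°, lat 32°.
Subsquare i=8, m=12: +8·0.0833333° lon, +12·0.0416667° lat → SW at lon 84.6667°, lat 32.5°.
Cell spans 0.0833333° lon × 0.0416667° lat.
west 84.6667° E, east 84.7500° E.

84.6667° E, 84.7500° E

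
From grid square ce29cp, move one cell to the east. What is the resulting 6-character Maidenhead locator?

CE29dp

Longitude subsquare c = 2; +1 → 3 = d.
The latitude characters are unchanged.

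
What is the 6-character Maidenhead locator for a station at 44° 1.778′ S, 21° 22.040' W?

Shift to the Maidenhead origin (180°W, 90°S): lon 158.6327, lat 45.9704.
Field: 158.6327/20 → 7 → H, 45.9704/10 → 4 → E; chars HE.
Square: 18.6327/2 → 9, 5.9704/1 → 5; chars 95.
Subsquare: 0.6327/0.0833333 → 7 → h, 0.9704/0.0416667 → 23 → x; chars hx.

HE95hx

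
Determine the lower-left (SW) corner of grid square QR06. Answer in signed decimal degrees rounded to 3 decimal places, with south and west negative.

86.000, 140.000

Field Q=16, R=17: +16·20° lon, +17·10° lat → SW at lon 140°, lat 80°.
Square 0, 6: +0·2° lon, +6·1° lat → SW at lon 140°, lat 86°.
latitude 86.000, longitude 140.000.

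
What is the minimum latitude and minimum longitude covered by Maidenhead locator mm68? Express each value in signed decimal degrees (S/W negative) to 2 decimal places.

38.00, 72.00

Field M=12, M=12: +12·20° lon, +12·10° lat → SW at lon 60°, lat 30°.
Square 6, 8: +6·2° lon, +8·1° lat → SW at lon 72°, lat 38°.
latitude 38.00, longitude 72.00.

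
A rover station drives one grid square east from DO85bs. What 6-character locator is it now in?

DO85cs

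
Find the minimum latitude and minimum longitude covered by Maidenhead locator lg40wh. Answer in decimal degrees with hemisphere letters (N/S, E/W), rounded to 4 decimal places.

29.7083° S, 49.8333° E

Field L=11, G=6: +11·20° lon, +6·10° lat → SW at lon 40°, lat -30°.
Square 4, 0: +4·2° lon, +0·1° lat → SW at lon 48°, lat -30°.
Subsquare w=22, h=7: +22·0.0833333° lon, +7·0.0416667° lat → SW at lon 49.8333°, lat -29.7083°.
latitude 29.7083° S, longitude 49.8333° E.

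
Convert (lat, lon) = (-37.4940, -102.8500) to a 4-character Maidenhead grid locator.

DF82

Offset from 180°W / 90°S: lon 77.15°, lat 52.51°.
Field: lon ⌊77.15/20⌋ = 3 → D; lat ⌊52.51/10⌋ = 5 → F.
Square: lon ⌊17.15/2⌋ = 8; lat ⌊2.51/1⌋ = 2.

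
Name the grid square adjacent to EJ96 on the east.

Longitude square 9; +1 → 10, wraps to 0, carry into field.
Longitude field E = 4; +1 → 5 = F.
The latitude characters are unchanged.

FJ06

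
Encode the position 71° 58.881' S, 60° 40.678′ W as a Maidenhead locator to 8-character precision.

Shift to the Maidenhead origin (180°W, 90°S): lon 119.32203, lat 18.01865.
Field (20°×10°, letters A–R): 119.32203/20 → 5 → F, 18.01865/10 → 1 → B; chars FB.
Square (2°×1°, digits 0–9): 19.32203/2 → 9, 8.01865/1 → 8; chars 98.
Subsquare (5′×2.5′, letters a–x): 1.32203/0.0833333 → 15 → p, 0.01865/0.0416667 → 0 → a; chars pa.
Extended square (30″×15″, digits 0–9): 0.07203/0.00833333 → 8, 0.01865/0.00416667 → 4; chars 84.

FB98pa84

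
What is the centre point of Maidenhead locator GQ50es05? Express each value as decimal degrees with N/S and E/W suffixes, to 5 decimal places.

70.77292° N, 49.66250° W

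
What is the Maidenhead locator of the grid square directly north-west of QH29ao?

QH19xp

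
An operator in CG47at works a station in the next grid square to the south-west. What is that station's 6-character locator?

CG37xs

Longitude subsquare a = 0; −1 → -1, wraps to 23 = x, carry into square.
Longitude square 4; −1 → 3.
Latitude subsquare t = 19; −1 → 18 = s.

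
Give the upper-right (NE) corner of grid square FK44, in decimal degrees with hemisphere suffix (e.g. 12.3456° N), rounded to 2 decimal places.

15.00° N, 70.00° W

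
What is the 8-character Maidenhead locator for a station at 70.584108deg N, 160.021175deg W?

AQ90xo70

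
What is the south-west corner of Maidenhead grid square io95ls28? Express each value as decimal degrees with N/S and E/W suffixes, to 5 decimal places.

Field I=8, O=14: +8·20° lon, +14·10° lat → SW at lon -20°, lat 50°.
Square 9, 5: +9·2° lon, +5·1° lat → SW at lon -2°, lat 55°.
Subsquare l=11, s=18: +11·0.0833333° lon, +18·0.0416667° lat → SW at lon -1.08333°, lat 55.75°.
Extended square 2, 8: +2·0.00833333° lon, +8·0.00416667° lat → SW at lon -1.06667°, lat 55.7833°.
latitude 55.78333° N, longitude 1.06667° W.

55.78333° N, 1.06667° W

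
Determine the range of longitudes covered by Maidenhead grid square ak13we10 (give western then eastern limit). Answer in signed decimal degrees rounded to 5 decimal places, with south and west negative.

-176.15833, -176.15000

Field A=0, K=10: +0·20° lon, +10·10° lat → SW at lon -180°, lat 10°.
Square 1, 3: +1·2° lon, +3·1° lat → SW at lon -178°, lat 13°.
Subsquare w=22, e=4: +22·0.0833333° lon, +4·0.0416667° lat → SW at lon -176.167°, lat 13.1667°.
Extended square 1, 0: +1·0.00833333° lon, +0·0.00416667° lat → SW at lon -176.158°, lat 13.1667°.
Cell spans 0.00833333° lon × 0.00416667° lat.
west -176.15833, east -176.15000.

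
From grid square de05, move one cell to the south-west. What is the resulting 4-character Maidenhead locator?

Longitude square 0; −1 → -1, wraps to 9, carry into field.
Longitude field D = 3; −1 → 2 = C.
Latitude square 5; −1 → 4.

CE94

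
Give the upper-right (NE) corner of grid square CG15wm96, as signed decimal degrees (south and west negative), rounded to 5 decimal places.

-24.47083, -136.08333

Field C=2, G=6: +2·20° lon, +6·10° lat → SW at lon -140°, lat -30°.
Square 1, 5: +1·2° lon, +5·1° lat → SW at lon -138°, lat -25°.
Subsquare w=22, m=12: +22·0.0833333° lon, +12·0.0416667° lat → SW at lon -136.167°, lat -24.5°.
Extended square 9, 6: +9·0.00833333° lon, +6·0.00416667° lat → SW at lon -136.092°, lat -24.475°.
Cell spans 0.00833333° lon × 0.00416667° lat. NE corner is SW corner plus one full cell.
latitude -24.47083, longitude -136.08333.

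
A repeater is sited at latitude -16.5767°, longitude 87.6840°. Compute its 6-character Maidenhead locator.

Add 180° to longitude and 90° to latitude: 267.6840, 73.4233.
Field: lon ⌊267.6840/20⌋ = 13 → N; lat ⌊73.4233/10⌋ = 7 → H.
Square: lon ⌊7.6840/2⌋ = 3; lat ⌊3.4233/1⌋ = 3.
Subsquare: lon ⌊1.6840/0.0833333⌋ = 20 → u; lat ⌊0.4233/0.0416667⌋ = 10 → k.

NH33uk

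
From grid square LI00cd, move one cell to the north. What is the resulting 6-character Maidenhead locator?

LI00ce

Latitude subsquare d = 3; +1 → 4 = e.
The longitude characters are unchanged.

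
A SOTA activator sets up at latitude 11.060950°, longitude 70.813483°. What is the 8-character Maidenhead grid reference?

Shift to the Maidenhead origin (180°W, 90°S): lon 250.81348, lat 101.06095.
Field: 250.81348/20 → 12 → M, 101.06095/10 → 10 → K; chars MK.
Square: 10.81348/2 → 5, 1.06095/1 → 1; chars 51.
Subsquare: 0.81348/0.0833333 → 9 → j, 0.06095/0.0416667 → 1 → b; chars jb.
Extended square: 0.06348/0.00833333 → 7, 0.01928/0.00416667 → 4; chars 74.

MK51jb74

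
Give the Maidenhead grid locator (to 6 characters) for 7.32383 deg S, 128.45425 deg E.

PI42fq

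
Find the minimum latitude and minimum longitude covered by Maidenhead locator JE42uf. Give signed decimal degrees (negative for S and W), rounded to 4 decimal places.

Field J=9, E=4: +9·20° lon, +4·10° lat → SW at lon 0°, lat -50°.
Square 4, 2: +4·2° lon, +2·1° lat → SW at lon 8°, lat -48°.
Subsquare u=20, f=5: +20·0.0833333° lon, +5·0.0416667° lat → SW at lon 9.66667°, lat -47.7917°.
latitude -47.7917, longitude 9.6667.

-47.7917, 9.6667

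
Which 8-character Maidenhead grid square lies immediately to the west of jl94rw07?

JL94qw97

Longitude extended square 0; −1 → -1, wraps to 9, carry into subsquare.
Longitude subsquare r = 17; −1 → 16 = q.
The latitude characters are unchanged.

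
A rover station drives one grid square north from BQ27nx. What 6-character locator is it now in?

Latitude subsquare x = 23; +1 → 24, wraps to 0 = a, carry into square.
Latitude square 7; +1 → 8.
The longitude characters are unchanged.

BQ28na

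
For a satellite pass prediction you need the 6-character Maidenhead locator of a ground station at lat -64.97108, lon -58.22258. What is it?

Offset from 180°W / 90°S: lon 121.7774°, lat 25.0289°.
Field: lon ⌊121.7774/20⌋ = 6 → G; lat ⌊25.0289/10⌋ = 2 → C.
Square: lon ⌊1.7774/2⌋ = 0; lat ⌊5.0289/1⌋ = 5.
Subsquare: lon ⌊1.7774/0.0833333⌋ = 21 → v; lat ⌊0.0289/0.0416667⌋ = 0 → a.

GC05va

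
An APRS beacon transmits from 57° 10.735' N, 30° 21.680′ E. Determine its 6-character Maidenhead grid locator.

KO57ee

Add 180° to longitude and 90° to latitude: 210.3613, 147.1789.
Field (20°×10°, letters A–R): 210.3613/20 → 10 → K, 147.1789/10 → 14 → O; chars KO.
Square (2°×1°, digits 0–9): 10.3613/2 → 5, 7.1789/1 → 7; chars 57.
Subsquare (5′×2.5′, letters a–x): 0.3613/0.0833333 → 4 → e, 0.1789/0.0416667 → 4 → e; chars ee.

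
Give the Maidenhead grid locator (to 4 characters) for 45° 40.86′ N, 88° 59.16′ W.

Offset from 180°W / 90°S: lon 91.01°, lat 135.68°.
Field: lon ⌊91.01/20⌋ = 4 → E; lat ⌊135.68/10⌋ = 13 → N.
Square: lon ⌊11.01/2⌋ = 5; lat ⌊5.68/1⌋ = 5.

EN55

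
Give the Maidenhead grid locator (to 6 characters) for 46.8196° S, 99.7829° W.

Add 180° to longitude and 90° to latitude: 80.2171, 43.1804.
Field (20°×10°, letters A–R): 80.2171/20 → 4 → E, 43.1804/10 → 4 → E; chars EE.
Square (2°×1°, digits 0–9): 0.2171/2 → 0, 3.1804/1 → 3; chars 03.
Subsquare (5′×2.5′, letters a–x): 0.2171/0.0833333 → 2 → c, 0.1804/0.0416667 → 4 → e; chars ce.

EE03ce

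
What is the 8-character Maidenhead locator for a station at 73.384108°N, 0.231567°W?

IQ93vj22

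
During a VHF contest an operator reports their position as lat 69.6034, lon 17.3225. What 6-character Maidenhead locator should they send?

Add 180° to longitude and 90° to latitude: 197.3225, 159.6034.
Field (20°×10°, letters A–R): 197.3225/20 → 9 → J, 159.6034/10 → 15 → P; chars JP.
Square (2°×1°, digits 0–9): 17.3225/2 → 8, 9.6034/1 → 9; chars 89.
Subsquare (5′×2.5′, letters a–x): 1.3225/0.0833333 → 15 → p, 0.6034/0.0416667 → 14 → o; chars po.

JP89po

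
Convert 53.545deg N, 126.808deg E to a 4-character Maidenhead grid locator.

PO33

Offset from 180°W / 90°S: lon 306.81°, lat 143.55°.
Field: 306.81/20 → 15 → P, 143.55/10 → 14 → O; chars PO.
Square: 6.81/2 → 3, 3.55/1 → 3; chars 33.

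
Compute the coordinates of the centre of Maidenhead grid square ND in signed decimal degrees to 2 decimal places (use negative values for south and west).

Field N=13, D=3: +13·20° lon, +3·10° lat → SW at lon 80°, lat -60°.
Cell spans 20° lon × 10° lat. Centre is SW corner plus half of each.
latitude -55.00, longitude 90.00.

-55.00, 90.00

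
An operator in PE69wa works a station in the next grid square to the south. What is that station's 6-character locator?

Latitude subsquare a = 0; −1 → -1, wraps to 23 = x, carry into square.
Latitude square 9; −1 → 8.
The longitude characters are unchanged.

PE68wx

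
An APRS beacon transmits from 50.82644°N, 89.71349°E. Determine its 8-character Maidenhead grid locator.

NO40ut58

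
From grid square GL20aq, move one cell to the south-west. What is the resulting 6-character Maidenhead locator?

Longitude subsquare a = 0; −1 → -1, wraps to 23 = x, carry into square.
Longitude square 2; −1 → 1.
Latitude subsquare q = 16; −1 → 15 = p.

GL10xp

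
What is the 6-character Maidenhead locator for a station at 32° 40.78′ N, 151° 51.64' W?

BM42bq

Shift to the Maidenhead origin (180°W, 90°S): lon 28.1393, lat 122.6797.
Field: lon ⌊28.1393/20⌋ = 1 → B; lat ⌊122.6797/10⌋ = 12 → M.
Square: lon ⌊8.1393/2⌋ = 4; lat ⌊2.6797/1⌋ = 2.
Subsquare: lon ⌊0.1393/0.0833333⌋ = 1 → b; lat ⌊0.6797/0.0416667⌋ = 16 → q.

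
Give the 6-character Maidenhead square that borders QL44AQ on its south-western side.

QL34xp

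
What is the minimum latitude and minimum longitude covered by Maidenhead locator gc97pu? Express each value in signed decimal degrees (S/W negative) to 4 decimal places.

Field G=6, C=2: +6·20° lon, +2·10° lat → SW at lon -60°, lat -70°.
Square 9, 7: +9·2° lon, +7·1° lat → SW at lon -42°, lat -63°.
Subsquare p=15, u=20: +15·0.0833333° lon, +20·0.0416667° lat → SW at lon -40.75°, lat -62.1667°.
latitude -62.1667, longitude -40.7500.

-62.1667, -40.7500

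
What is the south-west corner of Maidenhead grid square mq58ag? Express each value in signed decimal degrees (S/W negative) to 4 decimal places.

Field M=12, Q=16: +12·20° lon, +16·10° lat → SW at lon 60°, lat 70°.
Square 5, 8: +5·2° lon, +8·1° lat → SW at lon 70°, lat 78°.
Subsquare a=0, g=6: +0·0.0833333° lon, +6·0.0416667° lat → SW at lon 70°, lat 78.25°.
latitude 78.2500, longitude 70.0000.

78.2500, 70.0000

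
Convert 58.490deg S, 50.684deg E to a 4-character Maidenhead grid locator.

LD51

Shift to the Maidenhead origin (180°W, 90°S): lon 230.68, lat 31.51.
Field (20°×10°, letters A–R): lon ⌊230.68/20⌋ = 11 → L; lat ⌊31.51/10⌋ = 3 → D.
Square (2°×1°, digits 0–9): lon ⌊10.68/2⌋ = 5; lat ⌊1.51/1⌋ = 1.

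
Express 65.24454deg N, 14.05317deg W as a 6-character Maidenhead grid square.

Add 180° to longitude and 90° to latitude: 165.9468, 155.2445.
Field: 165.9468/20 → 8 → I, 155.2445/10 → 15 → P; chars IP.
Square: 5.9468/2 → 2, 5.2445/1 → 5; chars 25.
Subsquare: 1.9468/0.0833333 → 23 → x, 0.2445/0.0416667 → 5 → f; chars xf.

IP25xf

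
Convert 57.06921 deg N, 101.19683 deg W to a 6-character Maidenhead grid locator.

DO97jb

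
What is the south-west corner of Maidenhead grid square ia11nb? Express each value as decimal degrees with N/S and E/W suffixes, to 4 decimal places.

88.9583° S, 16.9167° W

Field I=8, A=0: +8·20° lon, +0·10° lat → SW at lon -20°, lat -90°.
Square 1, 1: +1·2° lon, +1·1° lat → SW at lon -18°, lat -89°.
Subsquare n=13, b=1: +13·0.0833333° lon, +1·0.0416667° lat → SW at lon -16.9167°, lat -88.9583°.
latitude 88.9583° S, longitude 16.9167° W.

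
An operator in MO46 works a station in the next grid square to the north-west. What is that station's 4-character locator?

MO37

Longitude square 4; −1 → 3.
Latitude square 6; +1 → 7.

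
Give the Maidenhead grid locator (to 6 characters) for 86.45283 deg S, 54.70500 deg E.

LA73in

Shift to the Maidenhead origin (180°W, 90°S): lon 234.7050, lat 3.5472.
Field: lon ⌊234.7050/20⌋ = 11 → L; lat ⌊3.5472/10⌋ = 0 → A.
Square: lon ⌊14.7050/2⌋ = 7; lat ⌊3.5472/1⌋ = 3.
Subsquare: lon ⌊0.7050/0.0833333⌋ = 8 → i; lat ⌊0.5472/0.0416667⌋ = 13 → n.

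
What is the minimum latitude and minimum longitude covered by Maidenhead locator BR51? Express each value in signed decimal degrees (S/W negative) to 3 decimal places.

Field B=1, R=17: +1·20° lon, +17·10° lat → SW at lon -160°, lat 80°.
Square 5, 1: +5·2° lon, +1·1° lat → SW at lon -150°, lat 81°.
latitude 81.000, longitude -150.000.

81.000, -150.000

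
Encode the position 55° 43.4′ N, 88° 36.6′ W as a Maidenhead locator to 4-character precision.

EO55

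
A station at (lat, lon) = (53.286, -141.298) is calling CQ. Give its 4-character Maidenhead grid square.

Offset from 180°W / 90°S: lon 38.70°, lat 143.29°.
Field (20°×10°, letters A–R): lon ⌊38.70/20⌋ = 1 → B; lat ⌊143.29/10⌋ = 14 → O.
Square (2°×1°, digits 0–9): lon ⌊18.70/2⌋ = 9; lat ⌊3.29/1⌋ = 3.

BO93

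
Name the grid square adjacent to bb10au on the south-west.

BB00xt

Longitude subsquare a = 0; −1 → -1, wraps to 23 = x, carry into square.
Longitude square 1; −1 → 0.
Latitude subsquare u = 20; −1 → 19 = t.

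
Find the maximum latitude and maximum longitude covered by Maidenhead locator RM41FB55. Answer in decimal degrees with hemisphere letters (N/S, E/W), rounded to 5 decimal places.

Field R=17, M=12: +17·20° lon, +12·10° lat → SW at lon 160°, lat 30°.
Square 4, 1: +4·2° lon, +1·1° lat → SW at lon 168°, lat 31°.
Subsquare f=5, b=1: +5·0.0833333° lon, +1·0.0416667° lat → SW at lon 168.417°, lat 31.0417°.
Extended square 5, 5: +5·0.00833333° lon, +5·0.00416667° lat → SW at lon 168.458°, lat 31.0625°.
Cell spans 0.00833333° lon × 0.00416667° lat. NE corner is SW corner plus one full cell.
latitude 31.06667° N, longitude 168.46667° E.

31.06667° N, 168.46667° E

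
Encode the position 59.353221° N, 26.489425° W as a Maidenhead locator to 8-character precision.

HO69si14

Add 180° to longitude and 90° to latitude: 153.51057, 149.35322.
Field: lon ⌊153.51057/20⌋ = 7 → H; lat ⌊149.35322/10⌋ = 14 → O.
Square: lon ⌊13.51057/2⌋ = 6; lat ⌊9.35322/1⌋ = 9.
Subsquare: lon ⌊1.51057/0.0833333⌋ = 18 → s; lat ⌊0.35322/0.0416667⌋ = 8 → i.
Extended square: lon ⌊0.01057/0.00833333⌋ = 1; lat ⌊0.01989/0.00416667⌋ = 4.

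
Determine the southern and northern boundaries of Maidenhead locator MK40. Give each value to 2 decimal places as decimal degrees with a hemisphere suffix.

Field M=12, K=10: +12·20° lon, +10·10° lat → SW at lon 60°, lat 10°.
Square 4, 0: +4·2° lon, +0·1° lat → SW at lon 68°, lat 10°.
Cell spans 2° lon × 1° lat.
south 10.00° N, north 11.00° N.

10.00° N, 11.00° N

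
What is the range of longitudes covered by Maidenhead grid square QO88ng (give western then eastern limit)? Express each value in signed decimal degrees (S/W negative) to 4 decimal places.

157.0833, 157.1667

Field Q=16, O=14: +16·20° lon, +14·10° lat → SW at lon 140°, lat 50°.
Square 8, 8: +8·2° lon, +8·1° lat → SW at lon 156°, lat 58°.
Subsquare n=13, g=6: +13·0.0833333° lon, +6·0.0416667° lat → SW at lon 157.083°, lat 58.25°.
Cell spans 0.0833333° lon × 0.0416667° lat.
west 157.0833, east 157.1667.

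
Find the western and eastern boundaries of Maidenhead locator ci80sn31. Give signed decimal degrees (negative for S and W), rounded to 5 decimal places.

Field C=2, I=8: +2·20° lon, +8·10° lat → SW at lon -140°, lat -10°.
Square 8, 0: +8·2° lon, +0·1° lat → SW at lon -124°, lat -10°.
Subsquare s=18, n=13: +18·0.0833333° lon, +13·0.0416667° lat → SW at lon -122.5°, lat -9.45833°.
Extended square 3, 1: +3·0.00833333° lon, +1·0.00416667° lat → SW at lon -122.475°, lat -9.45417°.
Cell spans 0.00833333° lon × 0.00416667° lat.
west -122.47500, east -122.46667.

-122.47500, -122.46667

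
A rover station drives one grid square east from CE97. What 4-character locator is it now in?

DE07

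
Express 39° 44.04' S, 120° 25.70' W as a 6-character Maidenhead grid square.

CF90sg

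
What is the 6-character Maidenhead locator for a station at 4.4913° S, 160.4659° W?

Add 180° to longitude and 90° to latitude: 19.5341, 85.5087.
Field (20°×10°, letters A–R): lon ⌊19.5341/20⌋ = 0 → A; lat ⌊85.5087/10⌋ = 8 → I.
Square (2°×1°, digits 0–9): lon ⌊19.5341/2⌋ = 9; lat ⌊5.5087/1⌋ = 5.
Subsquare (5′×2.5′, letters a–x): lon ⌊1.5341/0.0833333⌋ = 18 → s; lat ⌊0.5087/0.0416667⌋ = 12 → m.

AI95sm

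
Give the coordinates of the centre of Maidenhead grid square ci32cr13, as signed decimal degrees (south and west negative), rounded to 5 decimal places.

-7.27708, -133.82083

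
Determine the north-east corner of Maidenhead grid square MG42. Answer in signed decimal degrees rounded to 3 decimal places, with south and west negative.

-27.000, 70.000

Field M=12, G=6: +12·20° lon, +6·10° lat → SW at lon 60°, lat -30°.
Square 4, 2: +4·2° lon, +2·1° lat → SW at lon 68°, lat -28°.
Cell spans 2° lon × 1° lat. NE corner is SW corner plus one full cell.
latitude -27.000, longitude 70.000.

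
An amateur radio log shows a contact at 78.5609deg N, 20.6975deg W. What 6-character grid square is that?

HQ98pn

Offset from 180°W / 90°S: lon 159.3025°, lat 168.5609°.
Field: lon ⌊159.3025/20⌋ = 7 → H; lat ⌊168.5609/10⌋ = 16 → Q.
Square: lon ⌊19.3025/2⌋ = 9; lat ⌊8.5609/1⌋ = 8.
Subsquare: lon ⌊1.3025/0.0833333⌋ = 15 → p; lat ⌊0.5609/0.0416667⌋ = 13 → n.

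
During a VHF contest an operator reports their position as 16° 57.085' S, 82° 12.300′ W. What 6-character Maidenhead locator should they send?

Shift to the Maidenhead origin (180°W, 90°S): lon 97.7950, lat 73.0486.
Field: 97.7950/20 → 4 → E, 73.0486/10 → 7 → H; chars EH.
Square: 17.7950/2 → 8, 3.0486/1 → 3; chars 83.
Subsquare: 1.7950/0.0833333 → 21 → v, 0.0486/0.0416667 → 1 → b; chars vb.

EH83vb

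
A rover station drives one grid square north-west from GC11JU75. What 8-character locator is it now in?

Longitude extended square 7; −1 → 6.
Latitude extended square 5; +1 → 6.

GC11ju66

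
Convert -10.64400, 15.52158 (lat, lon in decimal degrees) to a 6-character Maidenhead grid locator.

Add 180° to longitude and 90° to latitude: 195.5216, 79.3560.
Field (20°×10°, letters A–R): 195.5216/20 → 9 → J, 79.3560/10 → 7 → H; chars JH.
Square (2°×1°, digits 0–9): 15.5216/2 → 7, 9.3560/1 → 9; chars 79.
Subsquare (5′×2.5′, letters a–x): 1.5216/0.0833333 → 18 → s, 0.3560/0.0416667 → 8 → i; chars si.

JH79si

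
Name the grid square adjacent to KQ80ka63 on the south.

KQ80ka62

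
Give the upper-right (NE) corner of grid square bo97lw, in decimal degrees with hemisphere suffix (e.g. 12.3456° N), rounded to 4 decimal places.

Field B=1, O=14: +1·20° lon, +14·10° lat → SW at lon -160°, lat 50°.
Square 9, 7: +9·2° lon, +7·1° lat → SW at lon -142°, lat 57°.
Subsquare l=11, w=22: +11·0.0833333° lon, +22·0.0416667° lat → SW at lon -141.083°, lat 57.9167°.
Cell spans 0.0833333° lon × 0.0416667° lat. NE corner is SW corner plus one full cell.
latitude 57.9583° N, longitude 141.0000° W.

57.9583° N, 141.0000° W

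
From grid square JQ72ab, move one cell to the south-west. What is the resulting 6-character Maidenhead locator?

JQ62xa

Longitude subsquare a = 0; −1 → -1, wraps to 23 = x, carry into square.
Longitude square 7; −1 → 6.
Latitude subsquare b = 1; −1 → 0 = a.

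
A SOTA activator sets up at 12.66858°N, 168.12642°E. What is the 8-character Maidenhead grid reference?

RK42bq50

Shift to the Maidenhead origin (180°W, 90°S): lon 348.12642, lat 102.66858.
Field (20°×10°, letters A–R): lon ⌊348.12642/20⌋ = 17 → R; lat ⌊102.66858/10⌋ = 10 → K.
Square (2°×1°, digits 0–9): lon ⌊8.12642/2⌋ = 4; lat ⌊2.66858/1⌋ = 2.
Subsquare (5′×2.5′, letters a–x): lon ⌊0.12642/0.0833333⌋ = 1 → b; lat ⌊0.66858/0.0416667⌋ = 16 → q.
Extended square (30″×15″, digits 0–9): lon ⌊0.04309/0.00833333⌋ = 5; lat ⌊0.00191/0.00416667⌋ = 0.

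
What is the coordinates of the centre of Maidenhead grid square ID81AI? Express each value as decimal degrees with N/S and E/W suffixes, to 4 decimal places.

58.6458° S, 3.9583° W

Field I=8, D=3: +8·20° lon, +3·10° lat → SW at lon -20°, lat -60°.
Square 8, 1: +8·2° lon, +1·1° lat → SW at lon -4°, lat -59°.
Subsquare a=0, i=8: +0·0.0833333° lon, +8·0.0416667° lat → SW at lon -4°, lat -58.6667°.
Cell spans 0.0833333° lon × 0.0416667° lat. Centre is SW corner plus half of each.
latitude 58.6458° S, longitude 3.9583° W.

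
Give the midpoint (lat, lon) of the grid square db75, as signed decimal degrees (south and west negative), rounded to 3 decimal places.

-74.500, -105.000

Field D=3, B=1: +3·20° lon, +1·10° lat → SW at lon -120°, lat -80°.
Square 7, 5: +7·2° lon, +5·1° lat → SW at lon -106°, lat -75°.
Cell spans 2° lon × 1° lat. Centre is SW corner plus half of each.
latitude -74.500, longitude -105.000.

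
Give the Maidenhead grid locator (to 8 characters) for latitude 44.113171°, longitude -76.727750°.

FN14pc27

Offset from 180°W / 90°S: lon 103.27225°, lat 134.11317°.
Field: 103.27225/20 → 5 → F, 134.11317/10 → 13 → N; chars FN.
Square: 3.27225/2 → 1, 4.11317/1 → 4; chars 14.
Subsquare: 1.27225/0.0833333 → 15 → p, 0.11317/0.0416667 → 2 → c; chars pc.
Extended square: 0.02225/0.00833333 → 2, 0.02984/0.00416667 → 7; chars 27.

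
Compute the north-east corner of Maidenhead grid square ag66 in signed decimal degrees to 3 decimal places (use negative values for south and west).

Field A=0, G=6: +0·20° lon, +6·10° lat → SW at lon -180°, lat -30°.
Square 6, 6: +6·2° lon, +6·1° lat → SW at lon -168°, lat -24°.
Cell spans 2° lon × 1° lat. NE corner is SW corner plus one full cell.
latitude -23.000, longitude -166.000.

-23.000, -166.000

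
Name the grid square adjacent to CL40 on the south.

CK49

Latitude square 0; −1 → -1, wraps to 9, carry into field.
Latitude field L = 11; −1 → 10 = K.
The longitude characters are unchanged.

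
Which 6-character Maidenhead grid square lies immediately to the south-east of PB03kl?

PB03lk

Longitude subsquare k = 10; +1 → 11 = l.
Latitude subsquare l = 11; −1 → 10 = k.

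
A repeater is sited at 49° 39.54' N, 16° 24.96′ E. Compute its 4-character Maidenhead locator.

JN89

Shift to the Maidenhead origin (180°W, 90°S): lon 196.42, lat 139.66.
Field (20°×10°, letters A–R): lon ⌊196.42/20⌋ = 9 → J; lat ⌊139.66/10⌋ = 13 → N.
Square (2°×1°, digits 0–9): lon ⌊16.42/2⌋ = 8; lat ⌊9.66/1⌋ = 9.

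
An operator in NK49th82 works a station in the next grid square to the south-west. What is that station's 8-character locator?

NK49th71

Longitude extended square 8; −1 → 7.
Latitude extended square 2; −1 → 1.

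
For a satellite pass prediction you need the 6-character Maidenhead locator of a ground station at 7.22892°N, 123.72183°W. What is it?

Add 180° to longitude and 90° to latitude: 56.2782, 97.2289.
Field: lon ⌊56.2782/20⌋ = 2 → C; lat ⌊97.2289/10⌋ = 9 → J.
Square: lon ⌊16.2782/2⌋ = 8; lat ⌊7.2289/1⌋ = 7.
Subsquare: lon ⌊0.2782/0.0833333⌋ = 3 → d; lat ⌊0.2289/0.0416667⌋ = 5 → f.

CJ87df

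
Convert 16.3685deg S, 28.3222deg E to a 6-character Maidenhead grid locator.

KH43dp

Add 180° to longitude and 90° to latitude: 208.3222, 73.6315.
Field: 208.3222/20 → 10 → K, 73.6315/10 → 7 → H; chars KH.
Square: 8.3222/2 → 4, 3.6315/1 → 3; chars 43.
Subsquare: 0.3222/0.0833333 → 3 → d, 0.6315/0.0416667 → 15 → p; chars dp.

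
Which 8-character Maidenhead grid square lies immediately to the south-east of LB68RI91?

Longitude extended square 9; +1 → 10, wraps to 0, carry into subsquare.
Longitude subsquare r = 17; +1 → 18 = s.
Latitude extended square 1; −1 → 0.

LB68si00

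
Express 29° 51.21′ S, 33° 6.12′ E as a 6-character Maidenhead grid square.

KG60nd

Add 180° to longitude and 90° to latitude: 213.1020, 60.1465.
Field (20°×10°, letters A–R): lon ⌊213.1020/20⌋ = 10 → K; lat ⌊60.1465/10⌋ = 6 → G.
Square (2°×1°, digits 0–9): lon ⌊13.1020/2⌋ = 6; lat ⌊0.1465/1⌋ = 0.
Subsquare (5′×2.5′, letters a–x): lon ⌊1.1020/0.0833333⌋ = 13 → n; lat ⌊0.1465/0.0416667⌋ = 3 → d.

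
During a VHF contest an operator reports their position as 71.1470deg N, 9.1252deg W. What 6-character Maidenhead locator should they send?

Add 180° to longitude and 90° to latitude: 170.8748, 161.1470.
Field (20°×10°, letters A–R): 170.8748/20 → 8 → I, 161.1470/10 → 16 → Q; chars IQ.
Square (2°×1°, digits 0–9): 10.8748/2 → 5, 1.1470/1 → 1; chars 51.
Subsquare (5′×2.5′, letters a–x): 0.8748/0.0833333 → 10 → k, 0.1470/0.0416667 → 3 → d; chars kd.

IQ51kd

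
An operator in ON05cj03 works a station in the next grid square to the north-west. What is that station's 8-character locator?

ON05bj94

Longitude extended square 0; −1 → -1, wraps to 9, carry into subsquare.
Longitude subsquare c = 2; −1 → 1 = b.
Latitude extended square 3; +1 → 4.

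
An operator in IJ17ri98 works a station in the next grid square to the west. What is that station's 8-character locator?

IJ17ri88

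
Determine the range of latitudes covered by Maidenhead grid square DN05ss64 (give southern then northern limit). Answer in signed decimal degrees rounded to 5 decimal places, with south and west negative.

45.76667, 45.77083

Field D=3, N=13: +3·20° lon, +13·10° lat → SW at lon -120°, lat 40°.
Square 0, 5: +0·2° lon, +5·1° lat → SW at lon -120°, lat 45°.
Subsquare s=18, s=18: +18·0.0833333° lon, +18·0.0416667° lat → SW at lon -118.5°, lat 45.75°.
Extended square 6, 4: +6·0.00833333° lon, +4·0.00416667° lat → SW at lon -118.45°, lat 45.7667°.
Cell spans 0.00833333° lon × 0.00416667° lat.
south 45.76667, north 45.77083.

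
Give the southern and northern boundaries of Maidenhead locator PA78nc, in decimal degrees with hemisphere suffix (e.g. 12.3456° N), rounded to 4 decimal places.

Field P=15, A=0: +15·20° lon, +0·10° lat → SW at lon 120°, lat -90°.
Square 7, 8: +7·2° lon, +8·1° lat → SW at lon 134°, lat -82°.
Subsquare n=13, c=2: +13·0.0833333° lon, +2·0.0416667° lat → SW at lon 135.083°, lat -81.9167°.
Cell spans 0.0833333° lon × 0.0416667° lat.
south 81.9167° S, north 81.8750° S.

81.9167° S, 81.8750° S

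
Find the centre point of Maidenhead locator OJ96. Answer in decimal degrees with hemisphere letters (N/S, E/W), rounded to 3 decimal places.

6.500° N, 119.000° E

Field O=14, J=9: +14·20° lon, +9·10° lat → SW at lon 100°, lat 0°.
Square 9, 6: +9·2° lon, +6·1° lat → SW at lon 118°, lat 6°.
Cell spans 2° lon × 1° lat. Centre is SW corner plus half of each.
latitude 6.500° N, longitude 119.000° E.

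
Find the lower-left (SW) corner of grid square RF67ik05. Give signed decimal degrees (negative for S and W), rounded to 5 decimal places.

-32.56250, 172.66667

Field R=17, F=5: +17·20° lon, +5·10° lat → SW at lon 160°, lat -40°.
Square 6, 7: +6·2° lon, +7·1° lat → SW at lon 172°, lat -33°.
Subsquare i=8, k=10: +8·0.0833333° lon, +10·0.0416667° lat → SW at lon 172.667°, lat -32.5833°.
Extended square 0, 5: +0·0.00833333° lon, +5·0.00416667° lat → SW at lon 172.667°, lat -32.5625°.
latitude -32.56250, longitude 172.66667.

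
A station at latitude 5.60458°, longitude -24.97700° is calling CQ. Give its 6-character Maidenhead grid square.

HJ75mo

Add 180° to longitude and 90° to latitude: 155.0230, 95.6046.
Field (20°×10°, letters A–R): 155.0230/20 → 7 → H, 95.6046/10 → 9 → J; chars HJ.
Square (2°×1°, digits 0–9): 15.0230/2 → 7, 5.6046/1 → 5; chars 75.
Subsquare (5′×2.5′, letters a–x): 1.0230/0.0833333 → 12 → m, 0.6046/0.0416667 → 14 → o; chars mo.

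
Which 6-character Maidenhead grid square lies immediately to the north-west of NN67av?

Longitude subsquare a = 0; −1 → -1, wraps to 23 = x, carry into square.
Longitude square 6; −1 → 5.
Latitude subsquare v = 21; +1 → 22 = w.

NN57xw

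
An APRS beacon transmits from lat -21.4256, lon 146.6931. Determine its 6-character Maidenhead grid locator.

QG38in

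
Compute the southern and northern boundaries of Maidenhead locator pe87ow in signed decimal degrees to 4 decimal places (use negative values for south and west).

Field P=15, E=4: +15·20° lon, +4·10° lat → SW at lon 120°, lat -50°.
Square 8, 7: +8·2° lon, +7·1° lat → SW at lon 136°, lat -43°.
Subsquare o=14, w=22: +14·0.0833333° lon, +22·0.0416667° lat → SW at lon 137.167°, lat -42.0833°.
Cell spans 0.0833333° lon × 0.0416667° lat.
south -42.0833, north -42.0417.

-42.0833, -42.0417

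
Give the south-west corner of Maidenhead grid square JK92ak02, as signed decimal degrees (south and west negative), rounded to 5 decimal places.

12.42500, 18.00000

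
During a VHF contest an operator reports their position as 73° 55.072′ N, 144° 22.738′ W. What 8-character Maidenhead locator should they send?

BQ73tw40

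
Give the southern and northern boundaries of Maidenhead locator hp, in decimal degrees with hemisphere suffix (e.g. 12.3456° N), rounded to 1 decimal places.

60.0° N, 70.0° N

Field H=7, P=15: +7·20° lon, +15·10° lat → SW at lon -40°, lat 60°.
Cell spans 20° lon × 10° lat.
south 60.0° N, north 70.0° N.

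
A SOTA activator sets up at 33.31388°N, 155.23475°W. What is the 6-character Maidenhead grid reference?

Shift to the Maidenhead origin (180°W, 90°S): lon 24.7653, lat 123.3139.
Field (20°×10°, letters A–R): 24.7653/20 → 1 → B, 123.3139/10 → 12 → M; chars BM.
Square (2°×1°, digits 0–9): 4.7653/2 → 2, 3.3139/1 → 3; chars 23.
Subsquare (5′×2.5′, letters a–x): 0.7653/0.0833333 → 9 → j, 0.3139/0.0416667 → 7 → h; chars jh.

BM23jh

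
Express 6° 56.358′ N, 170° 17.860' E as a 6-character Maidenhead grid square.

RJ56dw

Add 180° to longitude and 90° to latitude: 350.2977, 96.9393.
Field: 350.2977/20 → 17 → R, 96.9393/10 → 9 → J; chars RJ.
Square: 10.2977/2 → 5, 6.9393/1 → 6; chars 56.
Subsquare: 0.2977/0.0833333 → 3 → d, 0.9393/0.0416667 → 22 → w; chars dw.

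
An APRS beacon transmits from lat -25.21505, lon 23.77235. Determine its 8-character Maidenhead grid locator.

KG14vs28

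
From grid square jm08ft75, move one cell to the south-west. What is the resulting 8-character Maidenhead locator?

JM08ft64

Longitude extended square 7; −1 → 6.
Latitude extended square 5; −1 → 4.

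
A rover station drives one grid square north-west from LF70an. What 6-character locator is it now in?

Longitude subsquare a = 0; −1 → -1, wraps to 23 = x, carry into square.
Longitude square 7; −1 → 6.
Latitude subsquare n = 13; +1 → 14 = o.

LF60xo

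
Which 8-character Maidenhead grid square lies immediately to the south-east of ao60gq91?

Longitude extended square 9; +1 → 10, wraps to 0, carry into subsquare.
Longitude subsquare g = 6; +1 → 7 = h.
Latitude extended square 1; −1 → 0.

AO60hq00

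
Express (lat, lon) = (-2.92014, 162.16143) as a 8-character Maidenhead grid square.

RI17bb99

Add 180° to longitude and 90° to latitude: 342.16143, 87.07986.
Field (20°×10°, letters A–R): 342.16143/20 → 17 → R, 87.07986/10 → 8 → I; chars RI.
Square (2°×1°, digits 0–9): 2.16143/2 → 1, 7.07986/1 → 7; chars 17.
Subsquare (5′×2.5′, letters a–x): 0.16143/0.0833333 → 1 → b, 0.07986/0.0416667 → 1 → b; chars bb.
Extended square (30″×15″, digits 0–9): 0.07810/0.00833333 → 9, 0.03819/0.00416667 → 9; chars 99.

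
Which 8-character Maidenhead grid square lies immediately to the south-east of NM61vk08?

NM61vk17

Longitude extended square 0; +1 → 1.
Latitude extended square 8; −1 → 7.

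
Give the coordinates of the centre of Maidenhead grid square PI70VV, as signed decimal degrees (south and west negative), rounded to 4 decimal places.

Field P=15, I=8: +15·20° lon, +8·10° lat → SW at lon 120°, lat -10°.
Square 7, 0: +7·2° lon, +0·1° lat → SW at lon 134°, lat -10°.
Subsquare v=21, v=21: +21·0.0833333° lon, +21·0.0416667° lat → SW at lon 135.75°, lat -9.125°.
Cell spans 0.0833333° lon × 0.0416667° lat. Centre is SW corner plus half of each.
latitude -9.1042, longitude 135.7917.

-9.1042, 135.7917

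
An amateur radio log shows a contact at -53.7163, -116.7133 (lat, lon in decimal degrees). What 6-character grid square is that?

DD16pg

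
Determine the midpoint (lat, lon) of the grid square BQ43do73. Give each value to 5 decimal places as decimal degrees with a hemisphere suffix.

Field B=1, Q=16: +1·20° lon, +16·10° lat → SW at lon -160°, lat 70°.
Square 4, 3: +4·2° lon, +3·1° lat → SW at lon -152°, lat 73°.
Subsquare d=3, o=14: +3·0.0833333° lon, +14·0.0416667° lat → SW at lon -151.75°, lat 73.5833°.
Extended square 7, 3: +7·0.00833333° lon, +3·0.00416667° lat → SW at lon -151.692°, lat 73.5958°.
Cell spans 0.00833333° lon × 0.00416667° lat. Centre is SW corner plus half of each.
latitude 73.59792° N, longitude 151.68750° W.

73.59792° N, 151.68750° W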